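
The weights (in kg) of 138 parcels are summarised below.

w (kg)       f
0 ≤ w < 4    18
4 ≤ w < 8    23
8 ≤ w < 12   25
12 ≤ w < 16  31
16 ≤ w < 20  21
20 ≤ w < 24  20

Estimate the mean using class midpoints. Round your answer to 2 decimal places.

Midpoints: 2, 6, 10, 14, 18, 22
Σfm = 18×2 + 23×6 + 25×10 + 31×14 + 21×18 + 20×22 = 1676
n = Σf = 138
Mean = 1676 / 138 = 12.1449

12.14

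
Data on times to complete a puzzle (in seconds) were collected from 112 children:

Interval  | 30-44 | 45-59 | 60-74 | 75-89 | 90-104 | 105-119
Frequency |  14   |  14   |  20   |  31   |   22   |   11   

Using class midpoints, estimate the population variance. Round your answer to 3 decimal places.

500.438

Midpoints: 37, 52, 67, 82, 97, 112
n = 112, Σfm = 8494, mean = 75.8393
Σfm² = 700228
Σf(m − x̄)² = Σfm² − (Σfm)²/n = 700228 − 8494²/112 = 56049.1071
Population variance = 56049.1071 / 112 = 500.4385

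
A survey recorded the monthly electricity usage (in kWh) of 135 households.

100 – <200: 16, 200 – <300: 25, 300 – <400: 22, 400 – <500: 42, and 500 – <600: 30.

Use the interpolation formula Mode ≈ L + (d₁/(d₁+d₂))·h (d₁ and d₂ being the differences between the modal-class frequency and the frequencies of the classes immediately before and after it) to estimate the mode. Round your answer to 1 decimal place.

Modal class: 400 – <500 (highest frequency 42).
d₁ = 42 − 22 = 20, d₂ = 42 − 30 = 12
Mode ≈ 400 + (20/(20+12)) × 100 = 400 + 62.5000 = 462.5000

462.5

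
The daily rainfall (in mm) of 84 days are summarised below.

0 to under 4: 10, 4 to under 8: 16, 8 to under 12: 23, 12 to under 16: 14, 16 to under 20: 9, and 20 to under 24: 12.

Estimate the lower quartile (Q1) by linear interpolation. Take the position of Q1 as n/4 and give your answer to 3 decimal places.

Cumulative frequencies: 10, 26, 49, 63, 72, 84
n = 84; position = n/4 = 21.
This falls in the class 4 to under 8: L = 4, F = 10, f = 16, h = 4.
Lower quartile ≈ 4 + ((21 − 10) / 16) × 4 = 6.7500

6.750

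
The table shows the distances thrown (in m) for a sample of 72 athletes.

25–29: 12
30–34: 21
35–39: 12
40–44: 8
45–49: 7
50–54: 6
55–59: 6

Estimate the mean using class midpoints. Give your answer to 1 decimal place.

Midpoints: 27, 32, 37, 42, 47, 52, 57
Σfm = 12×27 + 21×32 + 12×37 + 8×42 + 7×47 + 6×52 + 6×57 = 2759
n = Σf = 72
Mean = 2759 / 72 = 38.3194

38.3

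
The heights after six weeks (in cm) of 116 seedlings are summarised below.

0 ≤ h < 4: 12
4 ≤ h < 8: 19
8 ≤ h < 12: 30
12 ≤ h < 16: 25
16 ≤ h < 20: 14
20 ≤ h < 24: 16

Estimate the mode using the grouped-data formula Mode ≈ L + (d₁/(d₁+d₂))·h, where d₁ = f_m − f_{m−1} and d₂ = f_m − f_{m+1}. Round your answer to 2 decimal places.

10.75

Modal class: 8 ≤ h < 12 (highest frequency 30).
d₁ = 30 − 19 = 11, d₂ = 30 − 25 = 5
Mode ≈ 8 + (11/(11+5)) × 4 = 8 + 2.7500 = 10.7500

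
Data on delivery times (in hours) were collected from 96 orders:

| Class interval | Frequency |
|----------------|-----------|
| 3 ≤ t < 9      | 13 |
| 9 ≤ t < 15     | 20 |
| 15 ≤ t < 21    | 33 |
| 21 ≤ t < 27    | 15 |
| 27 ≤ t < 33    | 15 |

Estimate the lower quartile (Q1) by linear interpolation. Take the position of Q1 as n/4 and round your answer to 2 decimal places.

Cumulative frequencies: 13, 33, 66, 81, 96
n = 96; position = n/4 = 24.
This falls in the class 9 ≤ t < 15: L = 9, F = 13, f = 20, h = 6.
Lower quartile ≈ 9 + ((24 − 13) / 20) × 6 = 12.3000

12.30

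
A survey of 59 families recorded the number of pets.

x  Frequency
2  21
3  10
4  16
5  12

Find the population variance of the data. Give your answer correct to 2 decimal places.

Values: 2, 3, 4, 5
n = 59, Σfx = 196, mean = 3.3220
Σfx² = 730
Σf(x − x̄)² = Σfx² − (Σfx)²/n = 730 − 196²/59 = 78.8814
Population variance = 78.8814 / 59 = 1.3370

1.34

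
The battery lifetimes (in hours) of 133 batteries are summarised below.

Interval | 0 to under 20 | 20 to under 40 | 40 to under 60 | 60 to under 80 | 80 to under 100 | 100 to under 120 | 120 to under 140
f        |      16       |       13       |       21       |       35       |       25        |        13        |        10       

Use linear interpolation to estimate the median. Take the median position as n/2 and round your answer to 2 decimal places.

69.43

Cumulative frequencies: 16, 29, 50, 85, 110, 123, 133
n = 133; position = n/2 = 66.5.
This falls in the class 60 to under 80: L = 60, F = 50, f = 35, h = 20.
Median ≈ 60 + ((66.5 − 50) / 35) × 20 = 69.4286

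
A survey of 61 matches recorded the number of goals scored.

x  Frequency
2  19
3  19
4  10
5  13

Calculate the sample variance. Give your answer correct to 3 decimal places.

1.271

Values: 2, 3, 4, 5
n = 61, Σfx = 200, mean = 3.2787
Σfx² = 732
Σf(x − x̄)² = Σfx² − (Σfx)²/n = 732 − 200²/61 = 76.2623
Sample variance = 76.2623 / 60 = 1.2710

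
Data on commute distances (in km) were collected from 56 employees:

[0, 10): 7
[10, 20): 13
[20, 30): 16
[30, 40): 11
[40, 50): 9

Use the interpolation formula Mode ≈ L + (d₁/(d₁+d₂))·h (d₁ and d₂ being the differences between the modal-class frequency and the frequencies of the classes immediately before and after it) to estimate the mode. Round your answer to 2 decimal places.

Modal class: [20, 30) (highest frequency 16).
d₁ = 16 − 13 = 3, d₂ = 16 − 11 = 5
Mode ≈ 20 + (3/(3+5)) × 10 = 20 + 3.7500 = 23.7500

23.75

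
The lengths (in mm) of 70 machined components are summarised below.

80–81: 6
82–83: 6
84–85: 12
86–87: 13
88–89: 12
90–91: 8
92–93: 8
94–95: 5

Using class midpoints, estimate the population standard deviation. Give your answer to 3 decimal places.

3.951

Midpoints: 80.5, 82.5, 84.5, 86.5, 88.5, 90.5, 92.5, 94.5
n = 70, Σfm = 6115, mean = 87.3571
Σfm² = 535281.5
Σf(m − x̄)² = Σfm² − (Σfm)²/n = 535281.5 − 6115²/70 = 1092.5714
Population variance = 1092.5714 / 70 = 15.6082
Standard deviation = √15.6082 = 3.9507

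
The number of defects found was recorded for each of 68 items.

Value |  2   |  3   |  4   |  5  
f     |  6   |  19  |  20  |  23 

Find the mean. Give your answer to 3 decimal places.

Values: 2, 3, 4, 5
Σfx = 6×2 + 19×3 + 20×4 + 23×5 = 264
n = Σf = 68
Mean = 264 / 68 = 3.8824

3.882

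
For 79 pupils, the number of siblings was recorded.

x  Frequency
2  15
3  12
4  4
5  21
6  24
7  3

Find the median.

5

Cumulative frequencies: 15, 27, 31, 52, 76, 79
n = 79, so the median is the value in position (n+1)/2 = 40.
Position 40 falls at value 5.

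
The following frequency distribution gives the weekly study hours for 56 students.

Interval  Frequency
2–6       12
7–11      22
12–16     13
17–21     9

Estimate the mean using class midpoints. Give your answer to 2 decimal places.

Midpoints: 4, 9, 14, 19
Σfm = 12×4 + 22×9 + 13×14 + 9×19 = 599
n = Σf = 56
Mean = 599 / 56 = 10.6964

10.70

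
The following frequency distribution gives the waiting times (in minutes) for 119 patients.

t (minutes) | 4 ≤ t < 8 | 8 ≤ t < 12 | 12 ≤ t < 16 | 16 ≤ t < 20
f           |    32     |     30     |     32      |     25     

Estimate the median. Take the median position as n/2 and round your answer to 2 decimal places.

11.67

Cumulative frequencies: 32, 62, 94, 119
n = 119; position = n/2 = 59.5.
This falls in the class 8 ≤ t < 12: L = 8, F = 32, f = 30, h = 4.
Median ≈ 8 + ((59.5 − 32) / 30) × 4 = 11.6667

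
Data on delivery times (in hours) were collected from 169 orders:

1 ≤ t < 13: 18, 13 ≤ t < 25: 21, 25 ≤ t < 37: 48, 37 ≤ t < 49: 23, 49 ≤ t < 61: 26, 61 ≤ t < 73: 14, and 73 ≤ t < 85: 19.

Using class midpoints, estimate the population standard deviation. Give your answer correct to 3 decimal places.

Midpoints: 7, 19, 31, 43, 55, 67, 79
n = 169, Σfm = 6871, mean = 40.6568
Σfm² = 357193
Σf(m − x̄)² = Σfm² − (Σfm)²/n = 357193 − 6871²/169 = 77840.0947
Population variance = 77840.0947 / 169 = 460.5923
Standard deviation = √460.5923 = 21.4614

21.461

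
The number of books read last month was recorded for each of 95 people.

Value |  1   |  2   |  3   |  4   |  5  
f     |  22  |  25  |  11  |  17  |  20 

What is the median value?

Cumulative frequencies: 22, 47, 58, 75, 95
n = 95, so the median is the value in position (n+1)/2 = 48.
Position 48 falls at value 3.

3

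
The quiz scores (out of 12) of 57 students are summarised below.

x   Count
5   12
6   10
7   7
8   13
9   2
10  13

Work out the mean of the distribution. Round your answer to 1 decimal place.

7.4

Values: 5, 6, 7, 8, 9, 10
Σfx = 12×5 + 10×6 + 7×7 + 13×8 + 2×9 + 13×10 = 421
n = Σf = 57
Mean = 421 / 57 = 7.3860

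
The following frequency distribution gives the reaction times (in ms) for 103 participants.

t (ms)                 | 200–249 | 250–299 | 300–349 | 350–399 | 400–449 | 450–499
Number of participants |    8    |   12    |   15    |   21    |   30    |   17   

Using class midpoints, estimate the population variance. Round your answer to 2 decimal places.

5655.10

Midpoints: 224.5, 274.5, 324.5, 374.5, 424.5, 474.5
n = 103, Σfm = 38623.5, mean = 374.9854
Σfm² = 15065725.75
Σf(m − x̄)² = Σfm² − (Σfm)²/n = 15065725.75 − 38623.5²/103 = 582475.7282
Population variance = 582475.7282 / 103 = 5655.1042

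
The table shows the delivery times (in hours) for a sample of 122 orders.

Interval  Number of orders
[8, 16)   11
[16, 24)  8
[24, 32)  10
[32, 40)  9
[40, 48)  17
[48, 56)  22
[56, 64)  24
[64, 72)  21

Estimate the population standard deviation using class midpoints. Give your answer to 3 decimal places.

17.643

Midpoints: 12, 20, 28, 36, 44, 52, 60, 68
n = 122, Σfm = 5656, mean = 46.3607
Σfm² = 300192
Σf(m − x̄)² = Σfm² − (Σfm)²/n = 300192 − 5656²/122 = 37976.1311
Population variance = 37976.1311 / 122 = 311.2798
Standard deviation = √311.2798 = 17.6431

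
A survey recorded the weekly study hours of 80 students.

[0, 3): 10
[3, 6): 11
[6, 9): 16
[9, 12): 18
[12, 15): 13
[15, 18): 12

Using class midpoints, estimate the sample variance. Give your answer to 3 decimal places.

Midpoints: 1.5, 4.5, 7.5, 10.5, 13.5, 16.5
n = 80, Σfm = 747, mean = 9.3375
Σfm² = 8766
Σf(m − x̄)² = Σfm² − (Σfm)²/n = 8766 − 747²/80 = 1790.8875
Sample variance = 1790.8875 / 79 = 22.6695

22.669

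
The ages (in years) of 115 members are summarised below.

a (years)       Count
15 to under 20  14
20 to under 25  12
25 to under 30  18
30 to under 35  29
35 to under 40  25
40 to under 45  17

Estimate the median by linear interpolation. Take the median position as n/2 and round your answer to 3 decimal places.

Cumulative frequencies: 14, 26, 44, 73, 98, 115
n = 115; position = n/2 = 57.5.
This falls in the class 30 to under 35: L = 30, F = 44, f = 29, h = 5.
Median ≈ 30 + ((57.5 − 44) / 29) × 5 = 32.3276

32.328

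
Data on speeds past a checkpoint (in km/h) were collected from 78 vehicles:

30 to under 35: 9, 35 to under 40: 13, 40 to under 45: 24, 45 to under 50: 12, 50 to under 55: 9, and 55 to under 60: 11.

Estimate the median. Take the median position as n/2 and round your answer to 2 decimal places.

43.54

Cumulative frequencies: 9, 22, 46, 58, 67, 78
n = 78; position = n/2 = 39.
This falls in the class 40 to under 45: L = 40, F = 22, f = 24, h = 5.
Median ≈ 40 + ((39 − 22) / 24) × 5 = 43.5417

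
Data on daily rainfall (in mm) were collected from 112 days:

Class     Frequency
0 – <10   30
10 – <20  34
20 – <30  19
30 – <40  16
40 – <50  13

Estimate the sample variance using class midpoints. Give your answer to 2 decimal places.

178.25

Midpoints: 5, 15, 25, 35, 45
n = 112, Σfm = 2280, mean = 20.3571
Σfm² = 66200
Σf(m − x̄)² = Σfm² − (Σfm)²/n = 66200 − 2280²/112 = 19785.7143
Sample variance = 19785.7143 / 111 = 178.2497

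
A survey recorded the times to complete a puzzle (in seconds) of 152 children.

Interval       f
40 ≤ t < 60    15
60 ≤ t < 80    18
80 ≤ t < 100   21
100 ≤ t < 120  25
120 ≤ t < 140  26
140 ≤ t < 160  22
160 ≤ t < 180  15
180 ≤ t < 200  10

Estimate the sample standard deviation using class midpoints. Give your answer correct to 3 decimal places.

40.478

Midpoints: 50, 70, 90, 110, 130, 150, 170, 190
n = 152, Σfm = 17780, mean = 116.9737
Σfm² = 2327200
Σf(m − x̄)² = Σfm² − (Σfm)²/n = 2327200 − 17780²/152 = 247407.8947
Sample variance = 247407.8947 / 151 = 1638.4629
Standard deviation = √1638.4629 = 40.4779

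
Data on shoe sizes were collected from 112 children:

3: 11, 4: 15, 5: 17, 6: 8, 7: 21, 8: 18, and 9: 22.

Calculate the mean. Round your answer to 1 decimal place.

Values: 3, 4, 5, 6, 7, 8, 9
Σfx = 11×3 + 15×4 + 17×5 + 8×6 + 21×7 + 18×8 + 22×9 = 715
n = Σf = 112
Mean = 715 / 112 = 6.3839

6.4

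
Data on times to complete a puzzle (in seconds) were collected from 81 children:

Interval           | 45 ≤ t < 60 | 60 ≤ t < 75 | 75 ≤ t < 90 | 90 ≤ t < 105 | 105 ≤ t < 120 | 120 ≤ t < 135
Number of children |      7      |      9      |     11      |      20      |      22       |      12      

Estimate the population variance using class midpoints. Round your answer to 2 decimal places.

Midpoints: 52.5, 67.5, 82.5, 97.5, 112.5, 127.5
n = 81, Σfm = 7837.5, mean = 96.7593
Σfm² = 798806.25
Σf(m − x̄)² = Σfm² − (Σfm)²/n = 798806.25 − 7837.5²/81 = 40455.5556
Population variance = 40455.5556 / 81 = 499.4513

499.45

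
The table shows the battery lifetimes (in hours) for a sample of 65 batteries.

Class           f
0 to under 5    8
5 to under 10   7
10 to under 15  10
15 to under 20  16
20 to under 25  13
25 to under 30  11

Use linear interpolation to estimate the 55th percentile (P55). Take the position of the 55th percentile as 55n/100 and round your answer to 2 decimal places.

Cumulative frequencies: 8, 15, 25, 41, 54, 65
n = 65; position = 55n/100 = 35.75.
This falls in the class 15 to under 20: L = 15, F = 25, f = 16, h = 5.
55th percentile ≈ 15 + ((35.75 − 25) / 16) × 5 = 18.3594

18.36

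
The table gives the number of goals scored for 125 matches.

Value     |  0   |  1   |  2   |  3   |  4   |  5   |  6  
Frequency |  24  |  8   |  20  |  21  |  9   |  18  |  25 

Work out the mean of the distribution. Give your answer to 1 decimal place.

3.1

Values: 0, 1, 2, 3, 4, 5, 6
Σfx = 24×0 + 8×1 + 20×2 + 21×3 + 9×4 + 18×5 + 25×6 = 387
n = Σf = 125
Mean = 387 / 125 = 3.0960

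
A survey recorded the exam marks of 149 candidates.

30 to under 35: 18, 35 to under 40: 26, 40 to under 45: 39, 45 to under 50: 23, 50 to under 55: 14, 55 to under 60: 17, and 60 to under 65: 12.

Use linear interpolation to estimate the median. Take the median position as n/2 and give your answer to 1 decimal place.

43.9

Cumulative frequencies: 18, 44, 83, 106, 120, 137, 149
n = 149; position = n/2 = 74.5.
This falls in the class 40 to under 45: L = 40, F = 44, f = 39, h = 5.
Median ≈ 40 + ((74.5 − 44) / 39) × 5 = 43.9103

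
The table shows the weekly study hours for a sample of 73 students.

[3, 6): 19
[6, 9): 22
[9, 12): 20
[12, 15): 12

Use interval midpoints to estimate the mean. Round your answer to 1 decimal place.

Midpoints: 4.5, 7.5, 10.5, 13.5
Σfm = 19×4.5 + 22×7.5 + 20×10.5 + 12×13.5 = 622.5
n = Σf = 73
Mean = 622.5 / 73 = 8.5274

8.5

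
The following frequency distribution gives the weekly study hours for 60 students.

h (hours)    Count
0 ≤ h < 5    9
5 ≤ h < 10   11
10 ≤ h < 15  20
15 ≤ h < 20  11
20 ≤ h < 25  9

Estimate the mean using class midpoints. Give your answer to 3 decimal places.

12.500

Midpoints: 2.5, 7.5, 12.5, 17.5, 22.5
Σfm = 9×2.5 + 11×7.5 + 20×12.5 + 11×17.5 + 9×22.5 = 750
n = Σf = 60
Mean = 750 / 60 = 12.5000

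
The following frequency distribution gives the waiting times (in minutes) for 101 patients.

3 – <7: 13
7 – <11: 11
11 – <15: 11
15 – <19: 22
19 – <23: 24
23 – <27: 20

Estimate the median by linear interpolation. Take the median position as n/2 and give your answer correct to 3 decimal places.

17.818

Cumulative frequencies: 13, 24, 35, 57, 81, 101
n = 101; position = n/2 = 50.5.
This falls in the class 15 – <19: L = 15, F = 35, f = 22, h = 4.
Median ≈ 15 + ((50.5 − 35) / 22) × 4 = 17.8182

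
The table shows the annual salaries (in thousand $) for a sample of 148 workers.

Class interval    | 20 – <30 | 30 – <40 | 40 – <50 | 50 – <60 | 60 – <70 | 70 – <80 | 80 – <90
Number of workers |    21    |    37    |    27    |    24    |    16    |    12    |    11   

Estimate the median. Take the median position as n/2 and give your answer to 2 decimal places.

45.93

Cumulative frequencies: 21, 58, 85, 109, 125, 137, 148
n = 148; position = n/2 = 74.
This falls in the class 40 – <50: L = 40, F = 58, f = 27, h = 10.
Median ≈ 40 + ((74 − 58) / 27) × 10 = 45.9259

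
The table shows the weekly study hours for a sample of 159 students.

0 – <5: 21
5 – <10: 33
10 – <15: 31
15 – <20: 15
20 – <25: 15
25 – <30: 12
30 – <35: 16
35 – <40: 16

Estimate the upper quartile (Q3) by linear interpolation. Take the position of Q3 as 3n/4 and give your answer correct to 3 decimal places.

Cumulative frequencies: 21, 54, 85, 100, 115, 127, 143, 159
n = 159; position = 3n/4 = 119.25.
This falls in the class 25 – <30: L = 25, F = 115, f = 12, h = 5.
Upper quartile ≈ 25 + ((119.25 − 115) / 12) × 5 = 26.7708

26.771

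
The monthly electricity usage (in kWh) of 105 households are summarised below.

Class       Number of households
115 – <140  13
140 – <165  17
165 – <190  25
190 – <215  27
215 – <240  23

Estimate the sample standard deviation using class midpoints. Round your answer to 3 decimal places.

32.837

Midpoints: 127.5, 152.5, 177.5, 202.5, 227.5
n = 105, Σfm = 19387.5, mean = 184.6429
Σfm² = 3691906.25
Σf(m − x̄)² = Σfm² − (Σfm)²/n = 3691906.25 − 19387.5²/105 = 112142.8571
Sample variance = 112142.8571 / 104 = 1078.2967
Standard deviation = √1078.2967 = 32.8374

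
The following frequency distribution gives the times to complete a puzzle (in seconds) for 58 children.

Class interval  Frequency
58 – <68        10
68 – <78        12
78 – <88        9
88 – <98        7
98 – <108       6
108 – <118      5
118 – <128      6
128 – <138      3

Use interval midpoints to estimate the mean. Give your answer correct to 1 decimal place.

Midpoints: 63, 73, 83, 93, 103, 113, 123, 133
Σfm = 10×63 + 12×73 + 9×83 + 7×93 + 6×103 + 5×113 + 6×123 + 3×133 = 5224
n = Σf = 58
Mean = 5224 / 58 = 90.0690

90.1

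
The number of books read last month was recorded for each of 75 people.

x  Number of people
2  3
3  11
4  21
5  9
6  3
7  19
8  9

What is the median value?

Cumulative frequencies: 3, 14, 35, 44, 47, 66, 75
n = 75, so the median is the value in position (n+1)/2 = 38.
Position 38 falls at value 5.

5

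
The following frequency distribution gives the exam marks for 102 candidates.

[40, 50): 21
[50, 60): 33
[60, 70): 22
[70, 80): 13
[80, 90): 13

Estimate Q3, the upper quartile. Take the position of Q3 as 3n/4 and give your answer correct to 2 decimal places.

70.38

Cumulative frequencies: 21, 54, 76, 89, 102
n = 102; position = 3n/4 = 76.5.
This falls in the class [70, 80): L = 70, F = 76, f = 13, h = 10.
Upper quartile ≈ 70 + ((76.5 − 76) / 13) × 10 = 70.3846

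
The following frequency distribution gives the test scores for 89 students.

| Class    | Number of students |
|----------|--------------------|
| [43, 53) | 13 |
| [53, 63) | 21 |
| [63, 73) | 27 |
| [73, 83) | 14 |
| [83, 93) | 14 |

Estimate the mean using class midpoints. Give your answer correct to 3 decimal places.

Midpoints: 48, 58, 68, 78, 88
Σfm = 13×48 + 21×58 + 27×68 + 14×78 + 14×88 = 6002
n = Σf = 89
Mean = 6002 / 89 = 67.4382

67.438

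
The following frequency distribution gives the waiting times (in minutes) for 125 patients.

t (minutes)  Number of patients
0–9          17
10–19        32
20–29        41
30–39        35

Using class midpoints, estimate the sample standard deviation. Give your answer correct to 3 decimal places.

Midpoints: 4.5, 14.5, 24.5, 34.5
n = 125, Σfm = 2752.5, mean = 22.0200
Σfm² = 73341.25
Σf(m − x̄)² = Σfm² − (Σfm)²/n = 73341.25 − 2752.5²/125 = 12731.2000
Sample variance = 12731.2000 / 124 = 102.6710
Standard deviation = √102.6710 = 10.1327

10.133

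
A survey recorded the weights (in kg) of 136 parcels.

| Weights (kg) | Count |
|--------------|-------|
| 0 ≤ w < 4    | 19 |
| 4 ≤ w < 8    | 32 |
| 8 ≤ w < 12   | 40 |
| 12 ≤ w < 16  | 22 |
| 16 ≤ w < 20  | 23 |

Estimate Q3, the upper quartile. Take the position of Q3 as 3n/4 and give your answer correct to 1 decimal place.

14.0

Cumulative frequencies: 19, 51, 91, 113, 136
n = 136; position = 3n/4 = 102.
This falls in the class 12 ≤ w < 16: L = 12, F = 91, f = 22, h = 4.
Upper quartile ≈ 12 + ((102 − 91) / 22) × 4 = 14.0000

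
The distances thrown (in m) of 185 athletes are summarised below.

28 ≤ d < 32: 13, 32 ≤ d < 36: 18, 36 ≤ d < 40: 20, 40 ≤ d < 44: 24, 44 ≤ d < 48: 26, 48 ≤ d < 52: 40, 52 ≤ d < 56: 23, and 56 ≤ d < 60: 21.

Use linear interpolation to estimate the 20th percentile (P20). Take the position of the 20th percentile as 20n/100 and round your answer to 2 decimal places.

37.20

Cumulative frequencies: 13, 31, 51, 75, 101, 141, 164, 185
n = 185; position = 20n/100 = 37.
This falls in the class 36 ≤ d < 40: L = 36, F = 31, f = 20, h = 4.
20th percentile ≈ 36 + ((37 − 31) / 20) × 4 = 37.2000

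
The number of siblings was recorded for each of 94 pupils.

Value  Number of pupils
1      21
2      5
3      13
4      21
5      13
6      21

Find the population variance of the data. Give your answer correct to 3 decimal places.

3.285

Values: 1, 2, 3, 4, 5, 6
n = 94, Σfx = 345, mean = 3.6702
Σfx² = 1575
Σf(x − x̄)² = Σfx² − (Σfx)²/n = 1575 − 345²/94 = 308.7766
Population variance = 308.7766 / 94 = 3.2849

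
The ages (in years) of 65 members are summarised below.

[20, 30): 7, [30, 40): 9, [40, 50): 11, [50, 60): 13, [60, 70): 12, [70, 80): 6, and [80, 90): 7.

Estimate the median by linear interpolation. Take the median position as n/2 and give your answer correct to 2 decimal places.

Cumulative frequencies: 7, 16, 27, 40, 52, 58, 65
n = 65; position = n/2 = 32.5.
This falls in the class [50, 60): L = 50, F = 27, f = 13, h = 10.
Median ≈ 50 + ((32.5 − 27) / 13) × 10 = 54.2308

54.23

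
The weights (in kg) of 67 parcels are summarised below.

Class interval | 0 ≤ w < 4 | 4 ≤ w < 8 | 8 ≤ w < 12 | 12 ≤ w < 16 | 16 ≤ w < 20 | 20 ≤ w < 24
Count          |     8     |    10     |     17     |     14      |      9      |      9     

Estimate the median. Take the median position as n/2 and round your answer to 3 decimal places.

Cumulative frequencies: 8, 18, 35, 49, 58, 67
n = 67; position = n/2 = 33.5.
This falls in the class 8 ≤ w < 12: L = 8, F = 18, f = 17, h = 4.
Median ≈ 8 + ((33.5 − 18) / 17) × 4 = 11.6471

11.647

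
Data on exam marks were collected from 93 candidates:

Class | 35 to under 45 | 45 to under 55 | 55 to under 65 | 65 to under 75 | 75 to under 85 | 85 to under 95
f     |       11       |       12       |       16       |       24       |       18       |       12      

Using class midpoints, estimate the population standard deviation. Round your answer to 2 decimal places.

15.33

Midpoints: 40, 50, 60, 70, 80, 90
n = 93, Σfm = 6200, mean = 66.6667
Σfm² = 435200
Σf(m − x̄)² = Σfm² − (Σfm)²/n = 435200 − 6200²/93 = 21866.6667
Population variance = 21866.6667 / 93 = 235.1254
Standard deviation = √235.1254 = 15.3338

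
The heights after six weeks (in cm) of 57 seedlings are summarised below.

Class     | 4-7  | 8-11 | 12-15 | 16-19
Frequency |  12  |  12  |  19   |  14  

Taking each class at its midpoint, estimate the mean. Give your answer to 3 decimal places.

11.956

Midpoints: 5.5, 9.5, 13.5, 17.5
Σfm = 12×5.5 + 12×9.5 + 19×13.5 + 14×17.5 = 681.5
n = Σf = 57
Mean = 681.5 / 57 = 11.9561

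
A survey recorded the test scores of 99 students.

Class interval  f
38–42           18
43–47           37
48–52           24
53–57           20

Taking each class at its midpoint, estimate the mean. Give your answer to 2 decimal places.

47.32

Midpoints: 40, 45, 50, 55
Σfm = 18×40 + 37×45 + 24×50 + 20×55 = 4685
n = Σf = 99
Mean = 4685 / 99 = 47.3232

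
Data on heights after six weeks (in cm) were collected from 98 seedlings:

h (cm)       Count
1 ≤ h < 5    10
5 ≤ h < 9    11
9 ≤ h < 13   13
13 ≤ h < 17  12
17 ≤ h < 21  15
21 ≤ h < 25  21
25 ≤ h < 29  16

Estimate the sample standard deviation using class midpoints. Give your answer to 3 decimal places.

7.851

Midpoints: 3, 7, 11, 15, 19, 23, 27
n = 98, Σfm = 1630, mean = 16.6327
Σfm² = 33090
Σf(m − x̄)² = Σfm² − (Σfm)²/n = 33090 − 1630²/98 = 5978.7755
Sample variance = 5978.7755 / 97 = 61.6369
Standard deviation = √61.6369 = 7.8509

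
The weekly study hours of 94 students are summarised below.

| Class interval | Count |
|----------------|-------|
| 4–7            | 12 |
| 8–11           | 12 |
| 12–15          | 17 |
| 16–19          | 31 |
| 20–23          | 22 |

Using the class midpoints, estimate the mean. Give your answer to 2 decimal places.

15.16

Midpoints: 5.5, 9.5, 13.5, 17.5, 21.5
Σfm = 12×5.5 + 12×9.5 + 17×13.5 + 31×17.5 + 22×21.5 = 1425
n = Σf = 94
Mean = 1425 / 94 = 15.1596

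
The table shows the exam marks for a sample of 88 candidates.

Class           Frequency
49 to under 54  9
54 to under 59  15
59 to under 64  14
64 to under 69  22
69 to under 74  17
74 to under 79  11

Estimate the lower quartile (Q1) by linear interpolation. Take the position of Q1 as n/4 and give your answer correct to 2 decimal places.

58.33

Cumulative frequencies: 9, 24, 38, 60, 77, 88
n = 88; position = n/4 = 22.
This falls in the class 54 to under 59: L = 54, F = 9, f = 15, h = 5.
Lower quartile ≈ 54 + ((22 − 9) / 15) × 5 = 58.3333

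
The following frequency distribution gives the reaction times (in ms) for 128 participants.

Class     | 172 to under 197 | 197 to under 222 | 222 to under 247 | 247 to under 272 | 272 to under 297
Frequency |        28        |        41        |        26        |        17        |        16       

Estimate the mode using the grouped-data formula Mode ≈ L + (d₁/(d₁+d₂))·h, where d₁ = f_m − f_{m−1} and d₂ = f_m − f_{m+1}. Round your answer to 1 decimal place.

Modal class: 197 to under 222 (highest frequency 41).
d₁ = 41 − 28 = 13, d₂ = 41 − 26 = 15
Mode ≈ 197 + (13/(13+15)) × 25 = 197 + 11.6071 = 208.6071

208.6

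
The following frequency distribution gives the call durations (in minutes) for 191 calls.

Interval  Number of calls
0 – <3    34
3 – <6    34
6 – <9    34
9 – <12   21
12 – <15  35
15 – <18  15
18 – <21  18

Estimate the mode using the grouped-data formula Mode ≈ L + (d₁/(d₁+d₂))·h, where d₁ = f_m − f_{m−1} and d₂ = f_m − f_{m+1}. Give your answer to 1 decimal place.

13.2

Modal class: 12 – <15 (highest frequency 35).
d₁ = 35 − 21 = 14, d₂ = 35 − 15 = 20
Mode ≈ 12 + (14/(14+20)) × 3 = 12 + 1.2353 = 13.2353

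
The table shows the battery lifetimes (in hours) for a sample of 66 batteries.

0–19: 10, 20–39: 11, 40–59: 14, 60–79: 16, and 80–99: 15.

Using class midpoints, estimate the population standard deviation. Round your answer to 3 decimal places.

Midpoints: 9.5, 29.5, 49.5, 69.5, 89.5
n = 66, Σfm = 3567, mean = 54.0455
Σfm² = 242216.5
Σf(m − x̄)² = Σfm² − (Σfm)²/n = 242216.5 − 3567²/66 = 49436.3636
Population variance = 49436.3636 / 66 = 749.0358
Standard deviation = √749.0358 = 27.3685

27.369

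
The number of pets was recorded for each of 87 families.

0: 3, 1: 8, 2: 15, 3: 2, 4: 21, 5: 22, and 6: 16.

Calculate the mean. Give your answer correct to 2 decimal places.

Values: 0, 1, 2, 3, 4, 5, 6
Σfx = 3×0 + 8×1 + 15×2 + 2×3 + 21×4 + 22×5 + 16×6 = 334
n = Σf = 87
Mean = 334 / 87 = 3.8391

3.84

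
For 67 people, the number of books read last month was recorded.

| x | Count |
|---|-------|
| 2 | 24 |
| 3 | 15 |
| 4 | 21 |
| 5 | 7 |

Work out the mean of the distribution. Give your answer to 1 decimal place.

Values: 2, 3, 4, 5
Σfx = 24×2 + 15×3 + 21×4 + 7×5 = 212
n = Σf = 67
Mean = 212 / 67 = 3.1642

3.2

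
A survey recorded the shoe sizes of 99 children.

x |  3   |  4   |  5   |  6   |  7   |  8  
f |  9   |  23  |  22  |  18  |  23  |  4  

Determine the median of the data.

Cumulative frequencies: 9, 32, 54, 72, 95, 99
n = 99, so the median is the value in position (n+1)/2 = 50.
Position 50 falls at value 5.

5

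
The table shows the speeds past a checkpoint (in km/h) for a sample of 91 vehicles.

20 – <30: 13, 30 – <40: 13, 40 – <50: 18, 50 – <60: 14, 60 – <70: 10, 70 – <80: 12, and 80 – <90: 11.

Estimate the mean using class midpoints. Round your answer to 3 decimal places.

53.242

Midpoints: 25, 35, 45, 55, 65, 75, 85
Σfm = 13×25 + 13×35 + 18×45 + 14×55 + 10×65 + 12×75 + 11×85 = 4845
n = Σf = 91
Mean = 4845 / 91 = 53.2418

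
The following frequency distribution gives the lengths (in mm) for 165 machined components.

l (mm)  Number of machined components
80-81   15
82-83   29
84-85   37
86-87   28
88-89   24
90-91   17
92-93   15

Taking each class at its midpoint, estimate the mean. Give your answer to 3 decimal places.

86.052

Midpoints: 80.5, 82.5, 84.5, 86.5, 88.5, 90.5, 92.5
Σfm = 15×80.5 + 29×82.5 + 37×84.5 + 28×86.5 + 24×88.5 + 17×90.5 + 15×92.5 = 14198.5
n = Σf = 165
Mean = 14198.5 / 165 = 86.0515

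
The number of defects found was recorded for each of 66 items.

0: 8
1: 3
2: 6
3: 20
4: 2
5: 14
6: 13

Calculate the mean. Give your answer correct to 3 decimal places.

Values: 0, 1, 2, 3, 4, 5, 6
Σfx = 8×0 + 3×1 + 6×2 + 20×3 + 2×4 + 14×5 + 13×6 = 231
n = Σf = 66
Mean = 231 / 66 = 3.5000

3.500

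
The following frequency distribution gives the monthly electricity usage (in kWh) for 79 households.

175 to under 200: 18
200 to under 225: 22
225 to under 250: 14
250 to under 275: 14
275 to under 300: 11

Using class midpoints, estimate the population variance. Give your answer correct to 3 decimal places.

1154.062

Midpoints: 187.5, 212.5, 237.5, 262.5, 287.5
n = 79, Σfm = 18212.5, mean = 230.5380
Σfm² = 4289843.75
Σf(m − x̄)² = Σfm² − (Σfm)²/n = 4289843.75 − 18212.5²/79 = 91170.8861
Population variance = 91170.8861 / 79 = 1154.0618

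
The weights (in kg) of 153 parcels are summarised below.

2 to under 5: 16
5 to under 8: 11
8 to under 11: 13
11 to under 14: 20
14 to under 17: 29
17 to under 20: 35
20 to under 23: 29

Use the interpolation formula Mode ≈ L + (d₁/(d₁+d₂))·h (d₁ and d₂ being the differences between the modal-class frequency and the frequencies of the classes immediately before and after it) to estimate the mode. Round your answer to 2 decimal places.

18.50

Modal class: 17 to under 20 (highest frequency 35).
d₁ = 35 − 29 = 6, d₂ = 35 − 29 = 6
Mode ≈ 17 + (6/(6+6)) × 3 = 17 + 1.5000 = 18.5000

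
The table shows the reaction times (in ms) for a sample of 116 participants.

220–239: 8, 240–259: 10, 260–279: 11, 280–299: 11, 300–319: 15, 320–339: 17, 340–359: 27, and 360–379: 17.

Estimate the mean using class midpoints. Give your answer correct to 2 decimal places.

Midpoints: 229.5, 249.5, 269.5, 289.5, 309.5, 329.5, 349.5, 369.5
Σfm = 8×229.5 + 10×249.5 + 11×269.5 + 11×289.5 + 15×309.5 + 17×329.5 + 27×349.5 + 17×369.5 = 36442
n = Σf = 116
Mean = 36442 / 116 = 314.1552

314.16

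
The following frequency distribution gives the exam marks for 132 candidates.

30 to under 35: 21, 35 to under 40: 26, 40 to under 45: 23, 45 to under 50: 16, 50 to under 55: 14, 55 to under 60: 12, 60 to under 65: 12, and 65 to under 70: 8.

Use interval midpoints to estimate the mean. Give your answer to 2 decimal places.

46.29

Midpoints: 32.5, 37.5, 42.5, 47.5, 52.5, 57.5, 62.5, 67.5
Σfm = 21×32.5 + 26×37.5 + 23×42.5 + 16×47.5 + 14×52.5 + 12×57.5 + 12×62.5 + 8×67.5 = 6110
n = Σf = 132
Mean = 6110 / 132 = 46.2879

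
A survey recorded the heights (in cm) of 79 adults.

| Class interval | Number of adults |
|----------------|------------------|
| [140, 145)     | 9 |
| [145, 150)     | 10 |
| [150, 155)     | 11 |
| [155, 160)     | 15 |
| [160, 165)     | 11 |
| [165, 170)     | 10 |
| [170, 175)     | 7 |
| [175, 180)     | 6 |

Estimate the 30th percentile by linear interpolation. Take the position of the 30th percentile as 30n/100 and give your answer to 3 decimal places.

152.136

Cumulative frequencies: 9, 19, 30, 45, 56, 66, 73, 79
n = 79; position = 30n/100 = 23.7.
This falls in the class [150, 155): L = 150, F = 19, f = 11, h = 5.
30th percentile ≈ 150 + ((23.7 − 19) / 11) × 5 = 152.1364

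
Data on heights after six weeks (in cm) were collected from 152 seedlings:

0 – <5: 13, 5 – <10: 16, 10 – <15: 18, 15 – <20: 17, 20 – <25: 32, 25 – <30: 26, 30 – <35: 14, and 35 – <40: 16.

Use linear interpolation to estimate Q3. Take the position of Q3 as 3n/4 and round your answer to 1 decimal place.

28.5

Cumulative frequencies: 13, 29, 47, 64, 96, 122, 136, 152
n = 152; position = 3n/4 = 114.
This falls in the class 25 – <30: L = 25, F = 96, f = 26, h = 5.
Upper quartile ≈ 25 + ((114 − 96) / 26) × 5 = 28.4615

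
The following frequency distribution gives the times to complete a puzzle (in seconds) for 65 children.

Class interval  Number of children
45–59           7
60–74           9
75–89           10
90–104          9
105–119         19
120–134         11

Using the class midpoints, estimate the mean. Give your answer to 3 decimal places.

95.154

Midpoints: 52, 67, 82, 97, 112, 127
Σfm = 7×52 + 9×67 + 10×82 + 9×97 + 19×112 + 11×127 = 6185
n = Σf = 65
Mean = 6185 / 65 = 95.1538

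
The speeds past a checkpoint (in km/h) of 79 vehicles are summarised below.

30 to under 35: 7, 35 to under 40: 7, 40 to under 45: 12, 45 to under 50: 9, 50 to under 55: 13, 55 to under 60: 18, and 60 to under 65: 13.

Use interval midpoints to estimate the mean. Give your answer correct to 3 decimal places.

Midpoints: 32.5, 37.5, 42.5, 47.5, 52.5, 57.5, 62.5
Σfm = 7×32.5 + 7×37.5 + 12×42.5 + 9×47.5 + 13×52.5 + 18×57.5 + 13×62.5 = 3957.5
n = Σf = 79
Mean = 3957.5 / 79 = 50.0949

50.095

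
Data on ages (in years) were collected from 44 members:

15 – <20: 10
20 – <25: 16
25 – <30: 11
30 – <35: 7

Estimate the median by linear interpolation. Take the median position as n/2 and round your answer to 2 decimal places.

Cumulative frequencies: 10, 26, 37, 44
n = 44; position = n/2 = 22.
This falls in the class 20 – <25: L = 20, F = 10, f = 16, h = 5.
Median ≈ 20 + ((22 − 10) / 16) × 5 = 23.7500

23.75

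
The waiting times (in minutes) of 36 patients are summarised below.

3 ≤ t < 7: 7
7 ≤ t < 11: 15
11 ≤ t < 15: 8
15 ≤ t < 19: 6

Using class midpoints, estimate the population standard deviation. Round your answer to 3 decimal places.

3.905

Midpoints: 5, 9, 13, 17
n = 36, Σfm = 376, mean = 10.4444
Σfm² = 4476
Σf(m − x̄)² = Σfm² − (Σfm)²/n = 4476 − 376²/36 = 548.8889
Population variance = 548.8889 / 36 = 15.2469
Standard deviation = √15.2469 = 3.9047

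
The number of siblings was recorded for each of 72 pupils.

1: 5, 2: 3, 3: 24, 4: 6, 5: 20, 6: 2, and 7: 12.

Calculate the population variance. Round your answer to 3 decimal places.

2.970

Values: 1, 2, 3, 4, 5, 6, 7
n = 72, Σfx = 303, mean = 4.2083
Σfx² = 1489
Σf(x − x̄)² = Σfx² − (Σfx)²/n = 1489 − 303²/72 = 213.8750
Population variance = 213.8750 / 72 = 2.9705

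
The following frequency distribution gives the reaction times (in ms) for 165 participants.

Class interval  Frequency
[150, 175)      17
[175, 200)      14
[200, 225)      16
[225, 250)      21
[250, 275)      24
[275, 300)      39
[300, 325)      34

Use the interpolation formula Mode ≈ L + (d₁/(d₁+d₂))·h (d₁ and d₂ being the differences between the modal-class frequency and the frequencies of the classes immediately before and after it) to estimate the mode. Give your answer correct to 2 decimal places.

Modal class: [275, 300) (highest frequency 39).
d₁ = 39 − 24 = 15, d₂ = 39 − 34 = 5
Mode ≈ 275 + (15/(15+5)) × 25 = 275 + 18.7500 = 293.7500

293.75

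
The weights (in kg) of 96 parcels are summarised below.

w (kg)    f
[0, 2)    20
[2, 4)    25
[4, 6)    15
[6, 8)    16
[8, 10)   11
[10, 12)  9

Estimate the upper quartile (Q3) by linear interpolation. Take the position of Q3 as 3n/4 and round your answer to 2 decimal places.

7.50

Cumulative frequencies: 20, 45, 60, 76, 87, 96
n = 96; position = 3n/4 = 72.
This falls in the class [6, 8): L = 6, F = 60, f = 16, h = 2.
Upper quartile ≈ 6 + ((72 − 60) / 16) × 2 = 7.5000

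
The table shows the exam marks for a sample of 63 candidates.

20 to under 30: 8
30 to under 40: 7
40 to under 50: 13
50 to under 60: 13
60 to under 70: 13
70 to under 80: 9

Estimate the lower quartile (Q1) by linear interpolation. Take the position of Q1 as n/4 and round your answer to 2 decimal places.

40.58

Cumulative frequencies: 8, 15, 28, 41, 54, 63
n = 63; position = n/4 = 15.75.
This falls in the class 40 to under 50: L = 40, F = 15, f = 13, h = 10.
Lower quartile ≈ 40 + ((15.75 − 15) / 13) × 10 = 40.5769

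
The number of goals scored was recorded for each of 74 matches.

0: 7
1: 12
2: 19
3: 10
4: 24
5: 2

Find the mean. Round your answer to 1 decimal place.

Values: 0, 1, 2, 3, 4, 5
Σfx = 7×0 + 12×1 + 19×2 + 10×3 + 24×4 + 2×5 = 186
n = Σf = 74
Mean = 186 / 74 = 2.5135

2.5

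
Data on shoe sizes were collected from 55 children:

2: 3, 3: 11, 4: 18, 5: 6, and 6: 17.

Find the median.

Cumulative frequencies: 3, 14, 32, 38, 55
n = 55, so the median is the value in position (n+1)/2 = 28.
Position 28 falls at value 4.

4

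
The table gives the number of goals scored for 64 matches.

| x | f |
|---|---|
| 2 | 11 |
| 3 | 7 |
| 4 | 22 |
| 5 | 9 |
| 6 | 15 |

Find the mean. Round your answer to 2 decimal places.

Values: 2, 3, 4, 5, 6
Σfx = 11×2 + 7×3 + 22×4 + 9×5 + 15×6 = 266
n = Σf = 64
Mean = 266 / 64 = 4.1562

4.16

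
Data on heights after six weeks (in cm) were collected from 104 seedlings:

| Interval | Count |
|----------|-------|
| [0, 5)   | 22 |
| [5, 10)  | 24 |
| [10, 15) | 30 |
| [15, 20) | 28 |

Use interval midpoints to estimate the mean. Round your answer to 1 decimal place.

10.6

Midpoints: 2.5, 7.5, 12.5, 17.5
Σfm = 22×2.5 + 24×7.5 + 30×12.5 + 28×17.5 = 1100
n = Σf = 104
Mean = 1100 / 104 = 10.5769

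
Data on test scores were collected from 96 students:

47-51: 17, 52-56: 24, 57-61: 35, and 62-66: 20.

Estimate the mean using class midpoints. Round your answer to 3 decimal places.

57.021

Midpoints: 49, 54, 59, 64
Σfm = 17×49 + 24×54 + 35×59 + 20×64 = 5474
n = Σf = 96
Mean = 5474 / 96 = 57.0208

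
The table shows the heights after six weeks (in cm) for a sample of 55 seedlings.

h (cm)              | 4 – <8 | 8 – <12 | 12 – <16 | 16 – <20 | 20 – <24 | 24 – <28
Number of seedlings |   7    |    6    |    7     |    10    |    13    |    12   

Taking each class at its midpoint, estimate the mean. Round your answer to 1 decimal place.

17.8

Midpoints: 6, 10, 14, 18, 22, 26
Σfm = 7×6 + 6×10 + 7×14 + 10×18 + 13×22 + 12×26 = 978
n = Σf = 55
Mean = 978 / 55 = 17.7818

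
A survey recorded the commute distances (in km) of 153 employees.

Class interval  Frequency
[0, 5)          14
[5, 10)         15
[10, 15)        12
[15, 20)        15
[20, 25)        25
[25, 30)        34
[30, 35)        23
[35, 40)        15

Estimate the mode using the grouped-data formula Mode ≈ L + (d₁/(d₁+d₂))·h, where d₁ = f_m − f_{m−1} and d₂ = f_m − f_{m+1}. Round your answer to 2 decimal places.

27.25

Modal class: [25, 30) (highest frequency 34).
d₁ = 34 − 25 = 9, d₂ = 34 − 23 = 11
Mode ≈ 25 + (9/(9+11)) × 5 = 25 + 2.2500 = 27.2500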